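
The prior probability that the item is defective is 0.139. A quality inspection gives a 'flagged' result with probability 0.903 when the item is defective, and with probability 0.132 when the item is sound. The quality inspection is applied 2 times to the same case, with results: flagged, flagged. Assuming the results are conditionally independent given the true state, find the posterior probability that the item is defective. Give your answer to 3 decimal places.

Posterior P(H) ≈ 0.883

With H the event that the item is defective, the joint likelihood of the observed sequence is P(data|H) = 0.903·0.903 = 0.81541 and P(data|¬H) = 0.132·0.132 = 0.017424.
Bayes: P(H|data) = 0.139·0.81541 / (0.139·0.81541 + 0.861·0.017424) = 0.11334/0.12834 = 0.8831.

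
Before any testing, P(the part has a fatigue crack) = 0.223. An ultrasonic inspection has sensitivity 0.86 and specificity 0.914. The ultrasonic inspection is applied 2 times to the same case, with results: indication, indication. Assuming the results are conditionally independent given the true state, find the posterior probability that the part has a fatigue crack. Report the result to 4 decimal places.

Posterior P(H) ≈ 0.9663

With H the event that the part has a fatigue crack, the joint likelihood of the observed sequence is P(data|H) = 0.86·0.86 = 0.73960 and P(data|¬H) = 0.086·0.086 = 0.0073960.
Bayes: P(H|data) = 0.223·0.73960 / (0.223·0.73960 + 0.777·0.0073960) = 0.16493/0.17068 = 0.9663.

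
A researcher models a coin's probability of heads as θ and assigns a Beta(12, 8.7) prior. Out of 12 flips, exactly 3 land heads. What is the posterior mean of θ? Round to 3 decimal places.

Observing 3 successes and 9 failures updates Beta(12, 8.7) by adding the success and failure counts to the two shape parameters: α = 12+3 = 15, β = 8.7+9 = 17.7.
Posterior mean = α/(α+β) = 15/32.7 = 0.459.

Posterior mean ≈ 0.459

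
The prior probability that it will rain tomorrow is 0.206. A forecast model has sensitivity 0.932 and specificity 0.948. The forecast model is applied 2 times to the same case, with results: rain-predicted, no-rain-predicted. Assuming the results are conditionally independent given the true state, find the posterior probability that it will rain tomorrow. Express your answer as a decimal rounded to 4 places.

Let H be the event that it will rain tomorrow; start with P(H) = 0.206. P('rain-predicted'|H) = 0.932, P('rain-predicted'|¬H) = 0.052.
Update on result 1 ('rain-predicted'): P(H) ← 0.932·0.2060 / (0.932·0.2060 + 0.052·0.7940) = 0.19199/0.23328 = 0.8230.
Update on result 2 ('no-rain-predicted'): P(H) ← 0.068·0.8230 / (0.068·0.8230 + 0.948·0.1770) = 0.055965/0.22375 = 0.2501.

Posterior P(H) ≈ 0.2501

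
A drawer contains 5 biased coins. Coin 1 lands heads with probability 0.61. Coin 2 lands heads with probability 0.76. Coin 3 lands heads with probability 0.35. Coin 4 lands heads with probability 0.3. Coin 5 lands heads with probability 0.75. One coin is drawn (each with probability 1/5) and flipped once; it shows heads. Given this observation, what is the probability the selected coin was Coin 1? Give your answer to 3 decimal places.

P(heads|C1) = 0.61; P(heads|C2) = 0.76; P(heads|C3) = 0.35; P(heads|C4) = 0.3; P(heads|C5) = 0.75.
Prior × likelihood for each source: 0.2·0.61=0.1220, 0.2·0.76=0.1520, 0.2·0.35=0.07000, 0.2·0.3=0.06000, 0.2·0.75=0.1500. Summing gives P(heads) = 0.55400.
P(Coin 1 | heads) = 0.1220 / 0.55400 = 0.220.

Posterior probability ≈ 0.220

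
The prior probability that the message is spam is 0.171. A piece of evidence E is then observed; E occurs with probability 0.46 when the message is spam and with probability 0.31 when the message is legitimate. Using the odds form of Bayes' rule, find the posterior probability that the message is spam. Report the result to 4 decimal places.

Prior odds = 0.171/(1−0.171) = 0.20627.
Likelihood ratio for E = 0.46/0.31 = 1.4839.
Posterior odds = prior odds × LR = 0.30608.
Posterior probability = odds/(1+odds) = 0.30608/1.3061 = 0.2344.

Posterior probability ≈ 0.2344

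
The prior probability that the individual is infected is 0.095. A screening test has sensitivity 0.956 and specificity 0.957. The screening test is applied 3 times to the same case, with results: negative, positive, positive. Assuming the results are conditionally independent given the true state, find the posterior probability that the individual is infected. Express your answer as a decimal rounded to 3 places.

Posterior P(H) ≈ 0.705

With H the event that the individual is infected, the joint likelihood of the observed sequence is P(data|H) = 0.044·0.956·0.956 = 0.040213 and P(data|¬H) = 0.957·0.043·0.043 = 0.0017695.
Bayes: P(H|data) = 0.095·0.040213 / (0.095·0.040213 + 0.905·0.0017695) = 0.0038203/0.0054216 = 0.7046.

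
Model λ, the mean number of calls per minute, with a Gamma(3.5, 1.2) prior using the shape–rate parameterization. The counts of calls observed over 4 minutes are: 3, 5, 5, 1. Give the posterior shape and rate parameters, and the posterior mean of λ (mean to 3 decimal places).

Posterior: Gamma(shape=17.5, rate=5.2); mean ≈ 3.365

Total count ∑xᵢ = 14 over n = 4 minutes.
Gamma is conjugate to the Poisson likelihood: posterior is Gamma(shape = 3.5+14 = 17.5, rate = 1.2+4 = 5.2).
E[λ | data] = 17.5/5.2 = 3.365.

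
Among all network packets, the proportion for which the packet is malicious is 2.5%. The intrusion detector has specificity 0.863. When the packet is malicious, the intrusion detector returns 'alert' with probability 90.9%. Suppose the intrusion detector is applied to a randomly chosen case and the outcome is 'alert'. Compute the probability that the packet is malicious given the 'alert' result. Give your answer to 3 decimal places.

Write H for 'the packet is malicious'. Prior odds H:¬H = 0.025/0.975 = 0.025641. For the 'alert' outcome, the likelihood ratio is 0.909/0.137 = 6.6350.
Posterior odds = 0.025641 × 6.6350 = 0.17013, so P(H|E) = 0.17013/(1+0.17013) = 0.145.

P(H | E) ≈ 0.145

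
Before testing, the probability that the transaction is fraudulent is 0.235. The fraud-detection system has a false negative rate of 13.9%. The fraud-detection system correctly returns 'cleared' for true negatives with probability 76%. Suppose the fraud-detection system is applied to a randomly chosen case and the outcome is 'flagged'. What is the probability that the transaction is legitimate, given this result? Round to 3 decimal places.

Let H be the event that the transaction is fraudulent. P(H) = 0.235, so P(¬H) = 0.765. With E the 'flagged' result, P(E|H) = 0.861 and P(E|¬H) = 0.24.
P(E) = 0.861·0.235 + 0.24·0.765 = 0.20233 + 0.18360 = 0.38593.
By Bayes' theorem, P(H|E) = 0.20233 / 0.38593 = 0.524. Hence P(¬H|E) = 1 − 0.524 = 0.476.

P(¬H | E) ≈ 0.476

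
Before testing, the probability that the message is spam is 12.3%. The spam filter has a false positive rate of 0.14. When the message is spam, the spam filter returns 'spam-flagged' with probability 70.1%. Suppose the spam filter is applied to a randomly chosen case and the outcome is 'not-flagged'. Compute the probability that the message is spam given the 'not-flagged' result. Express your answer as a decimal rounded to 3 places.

Let H be the event that the message is spam. P(H) = 0.123, so P(¬H) = 0.877. With E the 'not-flagged' result, P(E|H) = 0.299 and P(E|¬H) = 0.86.
P(E) = 0.299·0.123 + 0.86·0.877 = 0.036777 + 0.75422 = 0.79100.
By Bayes' theorem, P(H|E) = 0.036777 / 0.79100 = 0.046.

P(H | E) ≈ 0.046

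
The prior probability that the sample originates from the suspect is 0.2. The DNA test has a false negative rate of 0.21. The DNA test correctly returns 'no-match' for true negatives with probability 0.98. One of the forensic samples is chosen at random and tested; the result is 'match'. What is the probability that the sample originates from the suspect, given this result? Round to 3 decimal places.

Let H be the event that the sample originates from the suspect. P(H) = 0.2, so P(¬H) = 0.8. With E the 'match' result, P(E|H) = 0.79 and P(E|¬H) = 0.02.
P(E) = 0.79·0.2 + 0.02·0.8 = 0.15800 + 0.016000 = 0.17400.
By Bayes' theorem, P(H|E) = 0.15800 / 0.17400 = 0.908.

P(H | E) ≈ 0.908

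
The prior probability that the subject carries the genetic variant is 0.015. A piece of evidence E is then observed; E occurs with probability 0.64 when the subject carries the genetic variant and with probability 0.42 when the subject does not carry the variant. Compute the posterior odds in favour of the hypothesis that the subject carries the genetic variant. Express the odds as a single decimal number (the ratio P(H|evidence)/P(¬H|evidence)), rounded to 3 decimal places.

Posterior odds ≈ 0.023

Prior odds = 0.015/(1−0.015) = 0.015228. In log-odds, ln(0.015228) = -4.1846.
Add log likelihood ratio: ln(1.5238) = 0.42121.
Posterior log-odds = -3.7634, so posterior odds = exp(-3.7634) = 0.023205.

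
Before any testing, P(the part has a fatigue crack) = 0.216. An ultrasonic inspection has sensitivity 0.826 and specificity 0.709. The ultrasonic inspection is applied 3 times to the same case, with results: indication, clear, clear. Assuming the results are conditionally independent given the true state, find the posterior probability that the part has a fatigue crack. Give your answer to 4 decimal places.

With H the event that the part has a fatigue crack, the joint likelihood of the observed sequence is P(data|H) = 0.826·0.174·0.174 = 0.025008 and P(data|¬H) = 0.291·0.709·0.709 = 0.14628.
Bayes: P(H|data) = 0.216·0.025008 / (0.216·0.025008 + 0.784·0.14628) = 0.0054017/0.12009 = 0.0450.

Posterior P(H) ≈ 0.0450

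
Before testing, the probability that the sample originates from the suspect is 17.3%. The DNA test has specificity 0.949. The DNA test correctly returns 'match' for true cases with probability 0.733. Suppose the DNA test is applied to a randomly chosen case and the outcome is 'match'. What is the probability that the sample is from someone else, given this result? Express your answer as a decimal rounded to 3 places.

Write H for 'the sample originates from the suspect'. Prior odds H:¬H = 0.173/0.827 = 0.20919. For the 'match' outcome, the likelihood ratio is 0.733/0.051 = 14.373.
Posterior odds = 0.20919 × 14.373 = 3.0066, so P(H|E) = 3.0066/(1+3.0066) = 0.750. Then P(¬H|E) = 1 − 0.750 = 0.250.

P(¬H | E) ≈ 0.250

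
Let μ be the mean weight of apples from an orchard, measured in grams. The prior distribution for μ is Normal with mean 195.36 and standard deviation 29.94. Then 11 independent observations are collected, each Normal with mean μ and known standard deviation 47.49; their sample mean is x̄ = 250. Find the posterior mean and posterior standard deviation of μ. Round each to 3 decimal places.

Posterior mean ≈ 239.829; posterior SD ≈ 12.918

With known σ, the Normal prior is conjugate. Weight on the data is w = (n/σ²)/(n/σ² + 1/τ₀²) = 0.00487740/(0.00487740+0.00111557) = 0.81385.
Posterior mean = w·x̄ + (1−w)·μ₀ = 0.81385·250 + 0.18615·195.36 = 239.829. Posterior variance = 1/(0.00487740+0.00111557) = 166.862, so SD = 12.918.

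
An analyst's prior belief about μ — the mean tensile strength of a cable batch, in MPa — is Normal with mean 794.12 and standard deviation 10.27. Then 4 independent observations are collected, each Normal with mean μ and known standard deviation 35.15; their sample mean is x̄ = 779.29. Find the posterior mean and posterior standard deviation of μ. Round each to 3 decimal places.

Posterior mean ≈ 790.345; posterior SD ≈ 8.867

With known σ, the Normal prior is conjugate. Weight on the data is w = (n/σ²)/(n/σ² + 1/τ₀²) = 0.00323750/(0.00323750+0.00948111) = 0.25455.
Posterior mean = w·x̄ + (1−w)·μ₀ = 0.25455·779.29 + 0.74545·794.12 = 790.345. Posterior variance = 1/(0.00323750+0.00948111) = 78.6250, so SD = 8.867.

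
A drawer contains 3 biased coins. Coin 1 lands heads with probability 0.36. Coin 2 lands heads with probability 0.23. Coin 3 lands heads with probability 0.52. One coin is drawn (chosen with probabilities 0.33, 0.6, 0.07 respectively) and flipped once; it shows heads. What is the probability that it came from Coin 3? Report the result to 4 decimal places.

P(heads|C1) = 0.36; P(heads|C2) = 0.23; P(heads|C3) = 0.52.
Prior × likelihood for each source: 0.33·0.36=0.1188, 0.6·0.23=0.1380, 0.07·0.52=0.03640. Summing gives P(heads) = 0.29320.
P(Coin 3 | heads) = 0.03640 / 0.29320 = 0.1241.

Posterior probability ≈ 0.1241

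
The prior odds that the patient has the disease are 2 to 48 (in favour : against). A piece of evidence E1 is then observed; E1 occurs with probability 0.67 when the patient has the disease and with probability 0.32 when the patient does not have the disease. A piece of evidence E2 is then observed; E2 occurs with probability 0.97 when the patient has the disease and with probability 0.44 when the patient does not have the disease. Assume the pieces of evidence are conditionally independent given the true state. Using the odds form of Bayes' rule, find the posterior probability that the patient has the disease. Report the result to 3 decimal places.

Posterior probability ≈ 0.161

Prior odds = 2/48 = 0.041667. In log-odds, ln(0.041667) = -3.1781.
Add log likelihood ratios: ln(2.0938) + ln(2.2045) = 1.5295.
Posterior log-odds = -1.6486, so posterior odds = exp(-1.6486) = 0.19232. Converting, P(H|E) = 0.19232/1.1923 = 0.161.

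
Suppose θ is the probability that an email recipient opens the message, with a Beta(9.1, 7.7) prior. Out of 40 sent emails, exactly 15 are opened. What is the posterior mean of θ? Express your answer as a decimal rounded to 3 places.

Observing 15 successes and 25 failures updates Beta(9.1, 7.7) by adding the success and failure counts to the two shape parameters: α = 9.1+15 = 24.1, β = 7.7+25 = 32.7.
E[θ | data] = 24.1/(24.1+32.7) = 0.424.

Posterior mean ≈ 0.424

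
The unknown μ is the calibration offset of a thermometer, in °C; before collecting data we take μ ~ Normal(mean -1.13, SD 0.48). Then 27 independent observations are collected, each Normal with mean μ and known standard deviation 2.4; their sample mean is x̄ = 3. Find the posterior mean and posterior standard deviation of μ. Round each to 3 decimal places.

With known σ, the Normal prior is conjugate. Weight on the data is w = (n/σ²)/(n/σ² + 1/τ₀²) = 4.68750/(4.68750+4.34028) = 0.51923.
Posterior mean = w·x̄ + (1−w)·μ₀ = 0.51923·3 + 0.48077·-1.13 = 1.014. Posterior variance = 1/(4.68750+4.34028) = 0.110769, so SD = 0.333.

Posterior mean ≈ 1.014; posterior SD ≈ 0.333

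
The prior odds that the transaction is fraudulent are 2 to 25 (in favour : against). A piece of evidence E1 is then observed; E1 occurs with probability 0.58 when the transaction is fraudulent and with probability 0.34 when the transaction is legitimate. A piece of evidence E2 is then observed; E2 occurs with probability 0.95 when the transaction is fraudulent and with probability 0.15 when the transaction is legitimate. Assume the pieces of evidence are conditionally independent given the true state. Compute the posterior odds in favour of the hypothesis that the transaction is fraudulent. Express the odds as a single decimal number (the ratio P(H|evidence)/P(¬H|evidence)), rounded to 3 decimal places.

Prior odds = 2/25 = 0.080000. In log-odds, ln(0.080000) = -2.5257.
Add log likelihood ratios: ln(1.7059) + ln(6.3333) = 2.3799.
Posterior log-odds = -0.14582, so posterior odds = exp(-0.14582) = 0.86431.

Posterior odds ≈ 0.864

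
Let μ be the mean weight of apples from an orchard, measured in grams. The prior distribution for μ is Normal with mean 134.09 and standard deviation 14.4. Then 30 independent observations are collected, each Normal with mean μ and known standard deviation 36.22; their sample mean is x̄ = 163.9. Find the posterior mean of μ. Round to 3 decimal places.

Posterior mean ≈ 158.708

Prior precision 1/τ₀² = 1/14.4² = 0.00482253; data precision n/σ² = 30/36.22² = 0.0228678.
Posterior precision = 0.00482253 + 0.0228678 = 0.0276903.
Posterior mean = (0.00482253·134.09 + 0.0228678·163.9) / 0.0276903 = 158.708.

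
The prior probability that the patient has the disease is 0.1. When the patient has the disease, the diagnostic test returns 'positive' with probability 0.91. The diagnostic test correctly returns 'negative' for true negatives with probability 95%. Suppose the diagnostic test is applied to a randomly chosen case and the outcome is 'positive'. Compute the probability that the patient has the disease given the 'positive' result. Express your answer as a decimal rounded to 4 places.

Write H for 'the patient has the disease'. Prior odds H:¬H = 0.1/0.9 = 0.11111. For the 'positive' outcome, the likelihood ratio is 0.91/0.05 = 18.200.
Posterior odds = 0.11111 × 18.200 = 2.0222, so P(H|E) = 2.0222/(1+2.0222) = 0.6691.

P(H | E) ≈ 0.6691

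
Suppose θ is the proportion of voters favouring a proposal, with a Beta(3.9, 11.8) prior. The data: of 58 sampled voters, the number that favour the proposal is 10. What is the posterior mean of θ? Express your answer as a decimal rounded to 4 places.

Observing 10 successes and 48 failures updates Beta(3.9, 11.8) by adding the success and failure counts to the two shape parameters: α = 3.9+10 = 13.9, β = 11.8+48 = 59.8.
Posterior mean = α/(α+β) = 13.9/73.7 = 0.1886.

Posterior mean ≈ 0.1886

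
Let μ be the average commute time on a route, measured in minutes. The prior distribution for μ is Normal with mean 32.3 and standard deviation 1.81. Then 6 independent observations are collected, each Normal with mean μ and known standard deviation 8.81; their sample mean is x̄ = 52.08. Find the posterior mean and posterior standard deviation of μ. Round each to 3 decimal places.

Posterior mean ≈ 36.297; posterior SD ≈ 1.617

Prior precision 1/τ₀² = 1/1.81² = 0.305241; data precision n/σ² = 6/8.81² = 0.0773035.
Posterior precision = 0.305241 + 0.0773035 = 0.382545, giving posterior SD = 1/√0.382545 = 1.617.
Posterior mean = (0.305241·32.3 + 0.0773035·52.08) / 0.382545 = 36.297.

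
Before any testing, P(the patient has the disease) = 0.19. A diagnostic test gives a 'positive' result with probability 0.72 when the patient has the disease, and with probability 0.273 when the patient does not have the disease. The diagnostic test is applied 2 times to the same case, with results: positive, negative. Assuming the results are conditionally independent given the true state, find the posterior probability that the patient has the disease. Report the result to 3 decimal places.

Posterior P(H) ≈ 0.192

Let H be the event that the patient has the disease; start with P(H) = 0.19. P('positive'|H) = 0.72, P('positive'|¬H) = 0.273.
Update on result 1 ('positive'): P(H) ← 0.72·0.1900 / (0.72·0.1900 + 0.273·0.8100) = 0.13680/0.35793 = 0.3822.
Update on result 2 ('negative'): P(H) ← 0.28·0.3822 / (0.28·0.3822 + 0.727·0.6178) = 0.10702/0.55616 = 0.1924.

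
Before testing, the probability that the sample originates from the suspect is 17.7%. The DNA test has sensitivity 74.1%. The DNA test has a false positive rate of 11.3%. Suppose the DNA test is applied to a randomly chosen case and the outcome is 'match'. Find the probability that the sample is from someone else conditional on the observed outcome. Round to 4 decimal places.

Write H for 'the sample originates from the suspect'. Prior odds H:¬H = 0.177/0.823 = 0.21507. For the 'match' outcome, the likelihood ratio is 0.741/0.113 = 6.5575.
Posterior odds = 0.21507 × 6.5575 = 1.4103, so P(H|E) = 1.4103/(1+1.4103) = 0.5851. Then P(¬H|E) = 1 − 0.5851 = 0.4149.

P(¬H | E) ≈ 0.4149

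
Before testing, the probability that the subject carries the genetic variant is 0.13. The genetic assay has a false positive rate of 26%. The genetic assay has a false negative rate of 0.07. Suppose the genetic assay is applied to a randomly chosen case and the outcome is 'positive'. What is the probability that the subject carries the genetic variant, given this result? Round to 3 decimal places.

P(H | E) ≈ 0.348

Let H be the event that the subject carries the genetic variant. P(H) = 0.13, so P(¬H) = 0.87. With E the 'positive' result, P(E|H) = 0.93 and P(E|¬H) = 0.26.
P(E) = 0.93·0.13 + 0.26·0.87 = 0.12090 + 0.22620 = 0.34710.
By Bayes' theorem, P(H|E) = 0.12090 / 0.34710 = 0.348.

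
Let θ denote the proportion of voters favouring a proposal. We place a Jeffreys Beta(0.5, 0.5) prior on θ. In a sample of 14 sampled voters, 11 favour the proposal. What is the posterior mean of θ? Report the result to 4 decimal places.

Posterior mean ≈ 0.7667

Observing 11 successes and 3 failures updates Beta(0.5, 0.5) by adding the success and failure counts to the two shape parameters: α = 0.5+11 = 11.5, β = 0.5+3 = 3.5.
Posterior mean = α/(α+β) = 11.5/15 = 0.7667.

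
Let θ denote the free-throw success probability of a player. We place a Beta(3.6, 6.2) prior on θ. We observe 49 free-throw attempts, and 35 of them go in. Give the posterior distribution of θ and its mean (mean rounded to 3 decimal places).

Posterior: Beta(38.6, 20.2); mean ≈ 0.656

The binomial likelihood is conjugate to the Beta prior: with 35 successes and 14 failures, the posterior is Beta(3.6+35, 6.2+14) = Beta(38.6, 20.2).
E[θ | data] = 38.6/(38.6+20.2) = 0.656.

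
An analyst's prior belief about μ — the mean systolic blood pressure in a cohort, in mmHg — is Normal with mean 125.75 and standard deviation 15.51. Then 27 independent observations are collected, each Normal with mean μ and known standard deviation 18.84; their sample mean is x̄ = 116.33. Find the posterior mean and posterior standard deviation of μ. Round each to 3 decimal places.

With known σ, the Normal prior is conjugate. Weight on the data is w = (n/σ²)/(n/σ² + 1/τ₀²) = 0.0760680/(0.0760680+0.00415697) = 0.94818.
Posterior mean = w·x̄ + (1−w)·μ₀ = 0.94818·116.33 + 0.051816·125.75 = 116.818. Posterior variance = 1/(0.0760680+0.00415697) = 12.4649, so SD = 3.531.

Posterior mean ≈ 116.818; posterior SD ≈ 3.531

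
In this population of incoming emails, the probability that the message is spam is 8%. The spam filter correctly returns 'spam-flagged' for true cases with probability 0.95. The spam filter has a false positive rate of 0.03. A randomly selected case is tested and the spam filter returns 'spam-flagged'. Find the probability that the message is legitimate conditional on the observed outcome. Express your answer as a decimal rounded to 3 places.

P(¬H | E) ≈ 0.266

Write H for 'the message is spam'. Prior odds H:¬H = 0.08/0.92 = 0.086957. For the 'spam-flagged' outcome, the likelihood ratio is 0.95/0.03 = 31.667.
Posterior odds = 0.086957 × 31.667 = 2.7536, so P(H|E) = 2.7536/(1+2.7536) = 0.734. Then P(¬H|E) = 1 − 0.734 = 0.266.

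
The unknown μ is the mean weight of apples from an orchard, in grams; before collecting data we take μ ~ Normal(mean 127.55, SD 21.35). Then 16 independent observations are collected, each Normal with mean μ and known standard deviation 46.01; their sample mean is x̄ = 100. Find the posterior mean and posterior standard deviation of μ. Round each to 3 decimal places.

Posterior mean ≈ 106.198; posterior SD ≈ 10.126

Prior precision 1/τ₀² = 1/21.35² = 0.00219384; data precision n/σ² = 16/46.01² = 0.00755815.
Posterior precision = 0.00219384 + 0.00755815 = 0.00975199, giving posterior SD = 1/√0.00975199 = 10.126.
Posterior mean = (0.00219384·127.55 + 0.00755815·100) / 0.00975199 = 106.198.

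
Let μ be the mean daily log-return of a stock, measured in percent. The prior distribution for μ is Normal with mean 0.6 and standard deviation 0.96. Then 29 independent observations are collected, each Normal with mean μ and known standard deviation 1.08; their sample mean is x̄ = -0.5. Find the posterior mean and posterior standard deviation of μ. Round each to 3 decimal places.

Prior precision 1/τ₀² = 1/0.96² = 1.08507; data precision n/σ² = 29/1.08² = 24.8628.
Posterior precision = 1.08507 + 24.8628 = 25.9479, giving posterior SD = 1/√25.9479 = 0.196.
Posterior mean = (1.08507·0.6 + 24.8628·-0.5) / 25.9479 = -0.454.

Posterior mean ≈ -0.454; posterior SD ≈ 0.196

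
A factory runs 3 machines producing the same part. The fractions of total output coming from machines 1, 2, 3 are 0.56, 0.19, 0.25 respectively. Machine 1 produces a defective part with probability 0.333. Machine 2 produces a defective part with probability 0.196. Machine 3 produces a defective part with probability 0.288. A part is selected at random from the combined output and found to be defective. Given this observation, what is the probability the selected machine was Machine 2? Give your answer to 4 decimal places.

Posterior probability ≈ 0.1259

P(defective|M1) = 0.333; P(defective|M2) = 0.196; P(defective|M3) = 0.288.
Prior × likelihood for each source: 0.56·0.333=0.1865, 0.19·0.196=0.03724, 0.25·0.288=0.07200. Summing gives P(defective) = 0.29572.
P(Machine 2 | defective) = 0.03724 / 0.29572 = 0.1259.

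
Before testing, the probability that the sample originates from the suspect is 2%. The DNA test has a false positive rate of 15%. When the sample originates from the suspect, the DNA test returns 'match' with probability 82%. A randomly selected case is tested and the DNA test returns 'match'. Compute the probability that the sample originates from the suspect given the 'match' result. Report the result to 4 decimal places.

Let H be the event that the sample originates from the suspect. P(H) = 0.02, so P(¬H) = 0.98. With E the 'match' result, P(E|H) = 0.82 and P(E|¬H) = 0.15.
P(E) = 0.82·0.02 + 0.15·0.98 = 0.016400 + 0.14700 = 0.16340.
By Bayes' theorem, P(H|E) = 0.016400 / 0.16340 = 0.1004.

P(H | E) ≈ 0.1004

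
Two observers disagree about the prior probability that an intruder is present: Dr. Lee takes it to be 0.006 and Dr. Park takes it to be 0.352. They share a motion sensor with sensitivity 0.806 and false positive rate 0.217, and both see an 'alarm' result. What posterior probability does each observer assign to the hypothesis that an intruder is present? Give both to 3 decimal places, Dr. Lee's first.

The likelihood ratio for an 'alarm' result is 0.806/0.217 = 3.7143.
Dr. Lee: prior odds 0.006/0.994 = 0.0060362; posterior odds 0.022420; posterior probability 0.022.
Dr. Park: prior odds 0.352/0.648 = 0.54321; posterior odds 2.0176; posterior probability 0.669.

Dr. Lee: 0.022; Dr. Park: 0.669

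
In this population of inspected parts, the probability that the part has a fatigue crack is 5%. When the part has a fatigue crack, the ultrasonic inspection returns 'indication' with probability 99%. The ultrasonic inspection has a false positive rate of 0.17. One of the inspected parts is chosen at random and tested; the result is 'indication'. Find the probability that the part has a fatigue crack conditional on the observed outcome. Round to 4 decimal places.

Write H for 'the part has a fatigue crack'. Prior odds H:¬H = 0.05/0.95 = 0.052632. For the 'indication' outcome, the likelihood ratio is 0.99/0.17 = 5.8235.
Posterior odds = 0.052632 × 5.8235 = 0.30650, so P(H|E) = 0.30650/(1+0.30650) = 0.2346.

P(H | E) ≈ 0.2346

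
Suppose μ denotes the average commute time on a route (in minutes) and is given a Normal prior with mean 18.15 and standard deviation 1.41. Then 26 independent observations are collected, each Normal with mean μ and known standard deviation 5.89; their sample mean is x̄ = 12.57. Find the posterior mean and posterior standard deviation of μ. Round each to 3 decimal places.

Posterior mean ≈ 14.811; posterior SD ≈ 0.894

Prior precision 1/τ₀² = 1/1.41² = 0.502993; data precision n/σ² = 26/5.89² = 0.749450.
Posterior precision = 0.502993 + 0.749450 = 1.25244, giving posterior SD = 1/√1.25244 = 0.894.
Posterior mean = (0.502993·18.15 + 0.749450·12.57) / 1.25244 = 14.811.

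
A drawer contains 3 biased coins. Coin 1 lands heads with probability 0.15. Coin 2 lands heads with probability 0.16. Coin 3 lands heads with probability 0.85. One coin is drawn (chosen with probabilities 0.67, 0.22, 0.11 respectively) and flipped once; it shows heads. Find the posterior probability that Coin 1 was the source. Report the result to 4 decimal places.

Posterior probability ≈ 0.4385

P(heads|C1) = 0.15; P(heads|C2) = 0.16; P(heads|C3) = 0.85.
Prior × likelihood for each source: 0.67·0.15=0.1005, 0.22·0.16=0.03520, 0.11·0.85=0.09350. Summing gives P(heads) = 0.22920.
P(Coin 1 | heads) = 0.1005 / 0.22920 = 0.4385.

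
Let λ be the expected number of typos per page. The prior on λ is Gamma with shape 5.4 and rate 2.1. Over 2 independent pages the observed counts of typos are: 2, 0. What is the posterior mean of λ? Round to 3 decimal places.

Posterior mean ≈ 1.805

The Poisson likelihood adds the total count to the shape and the number of exposure periods to the rate. Here ∑xᵢ = 2 and n = 2, so shape 5.4→7.4 and rate 2.1→4.1.
E[λ | data] = 7.4/4.1 = 1.805.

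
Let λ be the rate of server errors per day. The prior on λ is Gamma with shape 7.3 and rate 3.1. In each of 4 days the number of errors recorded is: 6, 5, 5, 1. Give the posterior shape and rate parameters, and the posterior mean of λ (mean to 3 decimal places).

Total count ∑xᵢ = 17 over n = 4 days.
Gamma is conjugate to the Poisson likelihood: posterior is Gamma(shape = 7.3+17 = 24.3, rate = 3.1+4 = 7.1).
E[λ | data] = 24.3/7.1 = 3.423.

Posterior: Gamma(shape=24.3, rate=7.1); mean ≈ 3.423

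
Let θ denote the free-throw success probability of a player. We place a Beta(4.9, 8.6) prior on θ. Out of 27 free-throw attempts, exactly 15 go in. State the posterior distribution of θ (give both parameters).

The binomial likelihood is conjugate to the Beta prior: with 15 successes and 12 failures, the posterior is Beta(4.9+15, 8.6+12) = Beta(19.9, 20.6).

Posterior: Beta(19.9, 20.6)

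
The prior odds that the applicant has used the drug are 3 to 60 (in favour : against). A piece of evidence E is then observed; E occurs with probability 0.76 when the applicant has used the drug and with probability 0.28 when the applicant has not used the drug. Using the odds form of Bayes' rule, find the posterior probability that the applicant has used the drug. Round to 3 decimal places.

Posterior probability ≈ 0.119

Prior odds = 3/60 = 0.050000. In log-odds, ln(0.050000) = -2.9957.
Add log likelihood ratio: ln(2.7143) = 0.99853.
Posterior log-odds = -1.9972, so posterior odds = exp(-1.9972) = 0.13571. Converting, P(H|E) = 0.13571/1.1357 = 0.119.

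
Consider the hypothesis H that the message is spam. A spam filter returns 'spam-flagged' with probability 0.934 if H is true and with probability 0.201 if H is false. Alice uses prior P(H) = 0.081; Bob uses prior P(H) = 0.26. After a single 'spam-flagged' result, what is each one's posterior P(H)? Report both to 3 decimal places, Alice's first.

The likelihood ratio for a 'spam-flagged' result is 0.934/0.201 = 4.6468.
Alice: prior odds 0.081/0.919 = 0.088139; posterior odds 0.40956; posterior probability 0.291.
Bob: prior odds 0.26/0.74 = 0.35135; posterior odds 1.6326; posterior probability 0.620.

Alice: 0.291; Bob: 0.620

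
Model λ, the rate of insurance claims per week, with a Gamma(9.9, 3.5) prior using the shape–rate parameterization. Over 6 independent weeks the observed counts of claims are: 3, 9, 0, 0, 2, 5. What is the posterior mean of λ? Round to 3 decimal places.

Total count ∑xᵢ = 19 over n = 6 weeks.
Gamma is conjugate to the Poisson likelihood: posterior is Gamma(shape = 9.9+19 = 28.9, rate = 3.5+6 = 9.5).
E[λ | data] = 28.9/9.5 = 3.042.

Posterior mean ≈ 3.042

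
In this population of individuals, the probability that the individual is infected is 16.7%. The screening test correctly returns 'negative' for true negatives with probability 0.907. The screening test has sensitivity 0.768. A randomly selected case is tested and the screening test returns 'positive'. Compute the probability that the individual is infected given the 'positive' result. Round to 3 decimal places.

Let H be the event that the individual is infected. P(H) = 0.167, so P(¬H) = 0.833. With E the 'positive' result, P(E|H) = 0.768 and P(E|¬H) = 0.093.
P(E) = 0.768·0.167 + 0.093·0.833 = 0.12826 + 0.077469 = 0.20572.
By Bayes' theorem, P(H|E) = 0.12826 / 0.20572 = 0.623.

P(H | E) ≈ 0.623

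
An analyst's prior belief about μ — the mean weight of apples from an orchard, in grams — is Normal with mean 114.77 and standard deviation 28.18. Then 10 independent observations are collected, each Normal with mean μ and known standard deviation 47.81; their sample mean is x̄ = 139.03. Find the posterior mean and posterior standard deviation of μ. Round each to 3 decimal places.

Prior precision 1/τ₀² = 1/28.18² = 0.00125927; data precision n/σ² = 10/47.81² = 0.00437484.
Posterior precision = 0.00125927 + 0.00437484 = 0.00563411, giving posterior SD = 1/√0.00563411 = 13.323.
Posterior mean = (0.00125927·114.77 + 0.00437484·139.03) / 0.00563411 = 133.608.

Posterior mean ≈ 133.608; posterior SD ≈ 13.323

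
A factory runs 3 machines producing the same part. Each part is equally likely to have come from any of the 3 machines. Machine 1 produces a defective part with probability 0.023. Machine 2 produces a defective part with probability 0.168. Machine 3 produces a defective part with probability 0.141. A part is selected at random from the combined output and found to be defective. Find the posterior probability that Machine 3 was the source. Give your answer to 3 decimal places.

P(defective|M1) = 0.023; P(defective|M2) = 0.168; P(defective|M3) = 0.141.
Prior × likelihood for each source: 0.333333·0.023=0.007667, 0.333333·0.168=0.05600, 0.333333·0.141=0.04700. Summing gives P(defective) = 0.11067.
P(Machine 3 | defective) = 0.04700 / 0.11067 = 0.425.

Posterior probability ≈ 0.425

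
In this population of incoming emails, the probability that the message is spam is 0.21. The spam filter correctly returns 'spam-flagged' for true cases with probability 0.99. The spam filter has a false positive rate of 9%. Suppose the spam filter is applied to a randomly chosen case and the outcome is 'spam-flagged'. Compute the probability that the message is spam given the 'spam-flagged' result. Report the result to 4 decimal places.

P(H | E) ≈ 0.7452

Write H for 'the message is spam'. Prior odds H:¬H = 0.21/0.79 = 0.26582. For the 'spam-flagged' outcome, the likelihood ratio is 0.99/0.09 = 11.000.
Posterior odds = 0.26582 × 11.000 = 2.9241, so P(H|E) = 2.9241/(1+2.9241) = 0.7452.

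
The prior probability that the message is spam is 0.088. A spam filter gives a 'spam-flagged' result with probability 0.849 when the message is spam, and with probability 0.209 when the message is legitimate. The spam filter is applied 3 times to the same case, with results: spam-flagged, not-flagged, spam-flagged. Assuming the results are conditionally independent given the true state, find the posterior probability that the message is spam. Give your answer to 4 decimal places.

Let H be the event that the message is spam; start with P(H) = 0.088. P('spam-flagged'|H) = 0.849, P('spam-flagged'|¬H) = 0.209.
Update on result 1 ('spam-flagged'): P(H) ← 0.849·0.0880 / (0.849·0.0880 + 0.209·0.9120) = 0.074712/0.26532 = 0.2816.
Update on result 2 ('not-flagged'): P(H) ← 0.151·0.2816 / (0.151·0.2816 + 0.791·0.7184) = 0.042520/0.61078 = 0.0696.
Update on result 3 ('spam-flagged'): P(H) ← 0.849·0.0696 / (0.849·0.0696 + 0.209·0.9304) = 0.059104/0.25355 = 0.2331.

Posterior P(H) ≈ 0.2331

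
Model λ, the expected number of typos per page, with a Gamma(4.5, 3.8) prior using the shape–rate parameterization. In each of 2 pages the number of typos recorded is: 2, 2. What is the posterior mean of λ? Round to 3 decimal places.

Posterior mean ≈ 1.466

The Poisson likelihood adds the total count to the shape and the number of exposure periods to the rate. Here ∑xᵢ = 4 and n = 2, so shape 4.5→8.5 and rate 3.8→5.8.
Posterior mean = shape/rate = 8.5/5.8 = 1.466.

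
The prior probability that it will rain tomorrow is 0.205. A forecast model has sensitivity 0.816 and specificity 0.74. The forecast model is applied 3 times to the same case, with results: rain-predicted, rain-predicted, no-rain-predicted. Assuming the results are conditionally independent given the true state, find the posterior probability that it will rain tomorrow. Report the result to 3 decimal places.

With H the event that it will rain tomorrow, the joint likelihood of the observed sequence is P(data|H) = 0.816·0.816·0.184 = 0.12252 and P(data|¬H) = 0.26·0.26·0.74 = 0.050024.
Bayes: P(H|data) = 0.205·0.12252 / (0.205·0.12252 + 0.795·0.050024) = 0.025116/0.064885 = 0.3871.

Posterior P(H) ≈ 0.387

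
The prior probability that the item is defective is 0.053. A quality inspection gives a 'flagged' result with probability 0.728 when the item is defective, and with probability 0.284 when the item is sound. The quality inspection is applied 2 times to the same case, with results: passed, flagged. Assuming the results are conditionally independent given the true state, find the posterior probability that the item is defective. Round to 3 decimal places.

Posterior P(H) ≈ 0.052

With H the event that the item is defective, the joint likelihood of the observed sequence is P(data|H) = 0.272·0.728 = 0.19802 and P(data|¬H) = 0.716·0.284 = 0.20334.
Bayes: P(H|data) = 0.053·0.19802 / (0.053·0.19802 + 0.947·0.20334) = 0.010495/0.20306 = 0.0517.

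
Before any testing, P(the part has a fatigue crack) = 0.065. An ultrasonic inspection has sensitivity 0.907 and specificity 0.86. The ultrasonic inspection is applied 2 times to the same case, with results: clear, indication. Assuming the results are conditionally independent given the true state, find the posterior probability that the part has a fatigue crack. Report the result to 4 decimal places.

Posterior P(H) ≈ 0.0464

Let H be the event that the part has a fatigue crack; start with P(H) = 0.065. P('indication'|H) = 0.907, P('indication'|¬H) = 0.14.
Update on result 1 ('clear'): P(H) ← 0.093·0.0650 / (0.093·0.0650 + 0.86·0.9350) = 0.0060450/0.81015 = 0.0075.
Update on result 2 ('indication'): P(H) ← 0.907·0.0075 / (0.907·0.0075 + 0.14·0.9925) = 0.0067677/0.14572 = 0.0464.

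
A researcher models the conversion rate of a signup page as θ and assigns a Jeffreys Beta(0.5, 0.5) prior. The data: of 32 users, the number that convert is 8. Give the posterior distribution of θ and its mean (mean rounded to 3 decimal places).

The binomial likelihood is conjugate to the Beta prior: with 8 successes and 24 failures, the posterior is Beta(0.5+8, 0.5+24) = Beta(8.5, 24.5).
E[θ | data] = 8.5/(8.5+24.5) = 0.258.

Posterior: Beta(8.5, 24.5); mean ≈ 0.258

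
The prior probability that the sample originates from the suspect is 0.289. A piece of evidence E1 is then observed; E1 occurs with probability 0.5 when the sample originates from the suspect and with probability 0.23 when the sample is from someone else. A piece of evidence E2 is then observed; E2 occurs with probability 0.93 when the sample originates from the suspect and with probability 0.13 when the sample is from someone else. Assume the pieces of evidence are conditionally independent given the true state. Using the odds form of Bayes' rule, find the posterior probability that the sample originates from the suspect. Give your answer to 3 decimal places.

Posterior probability ≈ 0.863

Prior odds = 0.289/(1−0.289) = 0.40647.
Likelihood ratio for E1 = 0.5/0.23 = 2.1739.
Likelihood ratio for E2 = 0.93/0.13 = 7.1538.
Posterior odds = prior odds × LR₁ × LR₂ = 6.3214.
Posterior probability = odds/(1+odds) = 6.3214/7.3214 = 0.863.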